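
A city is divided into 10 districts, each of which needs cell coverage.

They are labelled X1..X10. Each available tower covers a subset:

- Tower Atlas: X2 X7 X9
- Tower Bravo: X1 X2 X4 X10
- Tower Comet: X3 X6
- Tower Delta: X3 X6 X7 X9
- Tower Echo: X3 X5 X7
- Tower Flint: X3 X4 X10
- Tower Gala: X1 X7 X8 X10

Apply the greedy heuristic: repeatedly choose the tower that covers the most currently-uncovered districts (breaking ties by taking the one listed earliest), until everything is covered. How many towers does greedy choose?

Greedy: pick Bravo (covers 4 new) → pick Delta (covers 4 new) → pick Echo (covers 1 new) → pick Gala (covers 1 new). Total picks: 4.

4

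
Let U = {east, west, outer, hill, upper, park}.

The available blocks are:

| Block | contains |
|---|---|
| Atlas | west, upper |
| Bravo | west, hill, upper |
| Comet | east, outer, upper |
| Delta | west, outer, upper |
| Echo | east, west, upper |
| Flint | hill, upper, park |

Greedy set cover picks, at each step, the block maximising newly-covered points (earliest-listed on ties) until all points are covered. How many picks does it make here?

Greedy: pick Bravo (covers 3 new) → pick Comet (covers 2 new) → pick Flint (covers 1 new). Total picks: 3.

3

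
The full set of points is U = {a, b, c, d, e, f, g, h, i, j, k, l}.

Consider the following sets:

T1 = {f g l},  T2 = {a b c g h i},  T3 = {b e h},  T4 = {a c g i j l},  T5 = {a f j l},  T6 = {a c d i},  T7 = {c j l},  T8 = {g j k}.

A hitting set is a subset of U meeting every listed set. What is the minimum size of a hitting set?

The 4 points {a, h, k, l} hit every set.
No choice of 3 points meets every set, so 4 is the minimum.

4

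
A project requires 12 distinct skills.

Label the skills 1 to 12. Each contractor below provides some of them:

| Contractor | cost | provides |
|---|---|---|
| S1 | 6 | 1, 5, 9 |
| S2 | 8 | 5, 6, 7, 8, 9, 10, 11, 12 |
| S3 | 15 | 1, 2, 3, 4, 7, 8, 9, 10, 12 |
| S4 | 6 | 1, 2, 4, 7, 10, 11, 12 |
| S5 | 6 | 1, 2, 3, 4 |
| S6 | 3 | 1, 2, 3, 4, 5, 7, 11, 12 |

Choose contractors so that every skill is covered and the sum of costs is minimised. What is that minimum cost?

S2, S6 together cover every skill (S2 ∪ S6 = {1, 2, 3, 4, 5, 6, 7, 8, 9, 10, 11, 12}); total cost 8 + 3 = 11.
No covering selection has total cost below 11.

11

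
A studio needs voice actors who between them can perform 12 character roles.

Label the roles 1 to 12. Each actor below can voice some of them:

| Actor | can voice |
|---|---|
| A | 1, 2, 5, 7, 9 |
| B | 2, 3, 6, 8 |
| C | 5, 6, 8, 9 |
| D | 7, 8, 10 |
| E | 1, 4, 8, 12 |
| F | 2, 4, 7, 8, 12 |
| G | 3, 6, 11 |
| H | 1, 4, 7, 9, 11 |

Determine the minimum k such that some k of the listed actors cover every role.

4

A and D and F and G together: A ∪ D ∪ F ∪ G = {1, 2, 3, 4, 5, 6, 7, 8, 9, 10, 11, 12} — every role is covered.
Only D contains 10, so D is forced; the remaining 9 roles need at least 3 more actors (each remaining actor adds at most 4) — so at least 4 actors are needed, and 4 is optimal.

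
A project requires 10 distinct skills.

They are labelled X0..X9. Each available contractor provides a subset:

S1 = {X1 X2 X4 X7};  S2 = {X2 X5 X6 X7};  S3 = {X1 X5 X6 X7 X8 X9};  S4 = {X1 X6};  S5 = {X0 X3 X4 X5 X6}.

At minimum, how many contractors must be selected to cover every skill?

3

S2 and S3 and S5 together: S2 ∪ S3 ∪ S5 = {X0, X1, X2, X3, X4, X5, X6, X7, X8, X9} — every skill is covered.
Only S5 contains X0, so S5 is forced; the remaining 5 skills need at least 2 more contractors (each remaining contractor adds at most 4) — so at least 3 contractors are needed, and 3 is optimal.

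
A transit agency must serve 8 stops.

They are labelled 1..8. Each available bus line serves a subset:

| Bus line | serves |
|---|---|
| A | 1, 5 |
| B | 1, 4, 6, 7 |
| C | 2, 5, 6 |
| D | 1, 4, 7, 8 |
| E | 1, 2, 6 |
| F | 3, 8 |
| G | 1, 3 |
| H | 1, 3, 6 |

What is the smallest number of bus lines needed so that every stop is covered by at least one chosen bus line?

3

Take {C, D, G}. Their union is {1, 2, 3, 4, 5, 6, 7, 8}, which is all 8 stops.
No 2 of the 8 bus lines cover everything (all 28 combinations miss at least one stop), so 3 is optimal.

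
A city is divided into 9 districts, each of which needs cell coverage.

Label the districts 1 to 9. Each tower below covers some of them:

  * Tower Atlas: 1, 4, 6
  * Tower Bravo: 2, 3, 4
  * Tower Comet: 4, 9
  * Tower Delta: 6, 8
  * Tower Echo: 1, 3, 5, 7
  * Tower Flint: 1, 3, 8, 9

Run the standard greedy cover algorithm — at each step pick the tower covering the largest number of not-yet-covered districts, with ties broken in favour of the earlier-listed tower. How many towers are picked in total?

4

Greedy: pick Echo (covers 4 new) → pick Atlas (covers 2 new) → pick Flint (covers 2 new) → pick Bravo (covers 1 new). Total picks: 4.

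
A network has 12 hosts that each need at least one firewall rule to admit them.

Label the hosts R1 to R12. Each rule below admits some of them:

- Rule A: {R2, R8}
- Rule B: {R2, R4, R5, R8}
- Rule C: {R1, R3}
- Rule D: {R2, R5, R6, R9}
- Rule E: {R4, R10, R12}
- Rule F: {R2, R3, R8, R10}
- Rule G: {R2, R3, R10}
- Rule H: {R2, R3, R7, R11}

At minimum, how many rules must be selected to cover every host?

Take {B, C, D, E, H}. Their union is {R1, R2, R3, R4, R5, R6, R7, R8, R9, R10, R11, R12}, which is all 12 hosts.
No 4 of the 8 rules cover everything (all 70 combinations miss at least one host), so 5 is optimal.

5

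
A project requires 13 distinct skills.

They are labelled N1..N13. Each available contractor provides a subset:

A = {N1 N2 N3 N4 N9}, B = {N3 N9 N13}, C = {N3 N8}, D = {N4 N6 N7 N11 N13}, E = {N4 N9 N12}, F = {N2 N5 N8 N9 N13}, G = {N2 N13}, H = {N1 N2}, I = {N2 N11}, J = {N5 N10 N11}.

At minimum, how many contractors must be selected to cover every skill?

5

A and D and E and F and J together: A ∪ D ∪ E ∪ F ∪ J = {N1, N2, N3, N4, N5, N6, N7, N8, N9, N10, N11, N12, N13} — every skill is covered.
No 4 of the 10 contractors cover everything (all 210 combinations miss at least one skill), so 5 is optimal.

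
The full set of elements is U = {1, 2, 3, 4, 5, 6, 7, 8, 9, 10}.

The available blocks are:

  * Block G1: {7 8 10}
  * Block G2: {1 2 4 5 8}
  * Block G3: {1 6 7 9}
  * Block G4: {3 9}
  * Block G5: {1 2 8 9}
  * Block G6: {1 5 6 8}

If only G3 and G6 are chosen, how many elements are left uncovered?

Union of G3, G6 = {1, 5, 6, 7, 8, 9}.
Not covered: 2, 3, 4, 10 — 4 elements.

4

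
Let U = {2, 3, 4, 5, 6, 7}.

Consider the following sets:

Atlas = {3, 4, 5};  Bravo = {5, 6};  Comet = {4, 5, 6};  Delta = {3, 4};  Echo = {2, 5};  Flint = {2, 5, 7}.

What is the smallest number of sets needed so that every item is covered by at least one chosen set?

3

Comet, Delta, and Flint cover everything between them: the union {2, 3, 4, 5, 6, 7} is all of U.
Only Flint contains 7, so Flint is forced; the remaining 3 items need at least 2 more sets (each remaining set adds at most 2) — so at least 3 sets are needed, and 3 is optimal.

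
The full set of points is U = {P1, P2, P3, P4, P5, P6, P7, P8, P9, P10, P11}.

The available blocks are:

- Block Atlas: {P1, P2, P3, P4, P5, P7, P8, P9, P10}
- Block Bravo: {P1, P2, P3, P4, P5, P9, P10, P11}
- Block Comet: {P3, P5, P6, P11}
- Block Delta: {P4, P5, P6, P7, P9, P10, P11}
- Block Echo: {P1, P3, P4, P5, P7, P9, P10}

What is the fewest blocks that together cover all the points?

2

Take {Atlas, Delta}. Their union is {P1, P2, P3, P4, P5, P6, P7, P8, P9, P10, P11}, which is all 11 points.
No single block has all 11 points (the largest, Atlas, has 9), so 2 is optimal.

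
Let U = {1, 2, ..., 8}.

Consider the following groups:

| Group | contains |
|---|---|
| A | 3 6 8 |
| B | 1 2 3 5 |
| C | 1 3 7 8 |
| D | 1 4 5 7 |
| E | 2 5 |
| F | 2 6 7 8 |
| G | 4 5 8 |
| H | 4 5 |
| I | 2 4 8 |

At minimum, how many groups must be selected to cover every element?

C and F and G together: C ∪ F ∪ G = {1, 2, 3, 4, 5, 6, 7, 8} — every element is covered.
No 2 of the 9 groups cover everything (all 36 combinations miss at least one element), so 3 is optimal.

3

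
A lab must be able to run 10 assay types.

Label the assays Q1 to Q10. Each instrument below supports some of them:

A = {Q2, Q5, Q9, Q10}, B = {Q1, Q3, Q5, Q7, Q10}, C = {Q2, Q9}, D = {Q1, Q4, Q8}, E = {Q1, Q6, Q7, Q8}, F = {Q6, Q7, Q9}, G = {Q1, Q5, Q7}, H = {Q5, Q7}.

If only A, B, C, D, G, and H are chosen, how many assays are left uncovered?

Union of A, B, C, D, G, H = {Q1, Q2, Q3, Q4, Q5, Q7, Q8, Q9, Q10}.
Not covered: Q6 — 1 assay.

1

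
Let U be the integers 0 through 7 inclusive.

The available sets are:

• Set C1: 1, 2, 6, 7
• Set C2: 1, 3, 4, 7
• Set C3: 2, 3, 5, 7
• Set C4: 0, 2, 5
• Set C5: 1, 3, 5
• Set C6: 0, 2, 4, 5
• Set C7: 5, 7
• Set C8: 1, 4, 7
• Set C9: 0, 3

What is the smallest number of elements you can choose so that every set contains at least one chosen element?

3

H = {0, 5, 7} meets every set (each contains at least one member of H), and |H| = 3.
No choice of 2 elements meets every set, so 3 is the minimum.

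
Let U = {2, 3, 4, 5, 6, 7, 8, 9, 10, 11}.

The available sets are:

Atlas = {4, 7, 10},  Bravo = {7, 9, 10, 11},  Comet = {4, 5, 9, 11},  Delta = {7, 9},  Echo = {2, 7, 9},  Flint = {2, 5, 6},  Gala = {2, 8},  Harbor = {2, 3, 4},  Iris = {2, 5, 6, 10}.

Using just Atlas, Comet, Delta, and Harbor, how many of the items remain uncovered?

Union of Atlas, Comet, Delta, Harbor = {2, 3, 4, 5, 7, 9, 10, 11}.
Not covered: 6, 8 — 2 items.

2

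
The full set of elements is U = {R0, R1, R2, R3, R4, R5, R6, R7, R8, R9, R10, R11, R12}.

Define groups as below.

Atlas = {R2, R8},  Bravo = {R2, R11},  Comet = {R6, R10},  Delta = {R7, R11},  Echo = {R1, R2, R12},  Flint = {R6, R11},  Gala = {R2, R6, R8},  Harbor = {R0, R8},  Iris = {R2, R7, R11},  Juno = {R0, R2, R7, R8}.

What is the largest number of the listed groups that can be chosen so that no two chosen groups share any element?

Comet, Delta, Echo, Harbor are pairwise disjoint (Comet={R6,R10}; Delta={R7,R11}; Echo={R1,R2,R12}; Harbor={R0,R8}).
Every remaining group overlaps one of these, and no 5 of the listed groups are pairwise disjoint, so 4 is the maximum.

4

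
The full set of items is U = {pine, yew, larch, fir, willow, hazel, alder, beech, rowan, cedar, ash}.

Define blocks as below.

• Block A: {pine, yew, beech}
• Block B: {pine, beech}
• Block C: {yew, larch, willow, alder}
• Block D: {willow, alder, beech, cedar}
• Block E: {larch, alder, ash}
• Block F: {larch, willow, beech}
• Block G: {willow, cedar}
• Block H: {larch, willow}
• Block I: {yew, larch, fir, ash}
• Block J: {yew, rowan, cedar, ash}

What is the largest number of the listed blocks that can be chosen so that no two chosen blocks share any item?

B, G, I are pairwise disjoint (B={pine,beech}; G={willow,cedar}; I={yew,larch,fir,ash}).
Every remaining block overlaps one of these, and no 4 of the listed blocks are pairwise disjoint, so 3 is the maximum.

3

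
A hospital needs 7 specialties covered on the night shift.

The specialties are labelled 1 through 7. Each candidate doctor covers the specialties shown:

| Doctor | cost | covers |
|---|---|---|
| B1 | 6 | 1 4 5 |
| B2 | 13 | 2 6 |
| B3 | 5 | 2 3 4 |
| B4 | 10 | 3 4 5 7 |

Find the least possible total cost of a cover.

29

B1, B2, B4 together cover every specialty (B1 ∪ B2 ∪ B4 = {1, 2, 3, 4, 5, 6, 7}); total cost 6 + 13 + 10 = 29.
The greedy pick B3, B1, B4, B2 costs 34; no covering selection beats 29.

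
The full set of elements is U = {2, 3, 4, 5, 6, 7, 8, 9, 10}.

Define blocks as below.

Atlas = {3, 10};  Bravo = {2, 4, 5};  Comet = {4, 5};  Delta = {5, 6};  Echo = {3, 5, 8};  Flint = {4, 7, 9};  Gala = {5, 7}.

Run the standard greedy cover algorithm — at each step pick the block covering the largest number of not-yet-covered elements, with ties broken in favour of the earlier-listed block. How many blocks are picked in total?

Greedy: pick Bravo (covers 3 new) → pick Atlas (covers 2 new) → pick Flint (covers 2 new) → pick Delta (covers 1 new) → pick Echo (covers 1 new). Total picks: 5.

5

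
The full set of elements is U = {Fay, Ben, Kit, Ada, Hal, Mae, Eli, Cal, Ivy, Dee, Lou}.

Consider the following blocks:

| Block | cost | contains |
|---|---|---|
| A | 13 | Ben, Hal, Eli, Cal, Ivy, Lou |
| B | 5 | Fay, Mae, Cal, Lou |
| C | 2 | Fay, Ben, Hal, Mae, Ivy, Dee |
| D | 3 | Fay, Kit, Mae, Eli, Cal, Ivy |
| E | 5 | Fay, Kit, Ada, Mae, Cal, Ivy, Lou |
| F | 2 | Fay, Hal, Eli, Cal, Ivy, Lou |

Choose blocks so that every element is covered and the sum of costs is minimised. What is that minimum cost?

9

C, E, F together cover every element (C ∪ E ∪ F = {Fay, Ben, Kit, Ada, Hal, Mae, Eli, Cal, Ivy, Dee, Lou}); total cost 2 + 5 + 2 = 9.
No covering selection has total cost below 9.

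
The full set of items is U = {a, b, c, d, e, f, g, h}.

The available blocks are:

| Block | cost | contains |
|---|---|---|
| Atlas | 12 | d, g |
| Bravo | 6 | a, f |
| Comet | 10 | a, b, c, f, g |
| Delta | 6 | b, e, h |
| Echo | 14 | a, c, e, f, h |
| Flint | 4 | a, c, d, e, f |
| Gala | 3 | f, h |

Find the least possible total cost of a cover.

Comet, Flint, Gala together cover every item (Comet ∪ Flint ∪ Gala = {a, b, c, d, e, f, g, h}); total cost 10 + 4 + 3 = 17.
The greedy pick Flint, Delta, Comet costs 20; no covering selection beats 17.

17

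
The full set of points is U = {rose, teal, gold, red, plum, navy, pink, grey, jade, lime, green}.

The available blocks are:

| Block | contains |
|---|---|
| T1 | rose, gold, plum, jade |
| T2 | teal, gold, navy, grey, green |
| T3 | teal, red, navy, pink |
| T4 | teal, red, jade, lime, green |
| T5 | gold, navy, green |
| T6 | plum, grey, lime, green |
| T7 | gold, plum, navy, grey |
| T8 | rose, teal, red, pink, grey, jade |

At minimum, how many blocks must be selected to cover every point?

T2 and T6 and T8 together: T2 ∪ T6 ∪ T8 = {rose, teal, gold, red, plum, navy, pink, grey, jade, lime, green} — every point is covered.
No 2 of the 8 blocks cover everything (all 28 combinations miss at least one point), so 3 is optimal.

3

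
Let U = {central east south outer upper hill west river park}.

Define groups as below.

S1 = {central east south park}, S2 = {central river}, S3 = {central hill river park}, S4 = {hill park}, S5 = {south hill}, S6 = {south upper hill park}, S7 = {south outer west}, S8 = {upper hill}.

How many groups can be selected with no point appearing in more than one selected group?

S2, S7, S8 are pairwise disjoint (S2={central,river}; S7={south,outer,west}; S8={upper,hill}).
Every remaining group overlaps one of these, and no 4 of the listed groups are pairwise disjoint, so 3 is the maximum.

3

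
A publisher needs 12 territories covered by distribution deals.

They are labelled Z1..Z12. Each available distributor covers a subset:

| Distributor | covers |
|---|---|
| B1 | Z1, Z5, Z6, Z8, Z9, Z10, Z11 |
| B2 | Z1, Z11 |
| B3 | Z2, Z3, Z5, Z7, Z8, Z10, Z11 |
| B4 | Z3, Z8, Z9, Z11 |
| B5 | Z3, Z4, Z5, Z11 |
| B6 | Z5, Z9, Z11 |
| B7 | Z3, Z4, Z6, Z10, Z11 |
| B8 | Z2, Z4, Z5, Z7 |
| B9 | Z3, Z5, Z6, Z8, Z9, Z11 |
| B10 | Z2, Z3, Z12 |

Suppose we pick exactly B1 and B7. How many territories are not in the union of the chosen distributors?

Union of B1, B7 = {Z1, Z3, Z4, Z5, Z6, Z8, Z9, Z10, Z11}.
Not covered: Z2, Z7, Z12 — 3 territories.

3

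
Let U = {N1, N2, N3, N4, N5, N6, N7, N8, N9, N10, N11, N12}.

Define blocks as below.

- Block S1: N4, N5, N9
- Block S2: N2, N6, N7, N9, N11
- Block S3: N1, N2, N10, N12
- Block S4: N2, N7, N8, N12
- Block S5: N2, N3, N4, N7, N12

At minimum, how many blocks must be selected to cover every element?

S1 and S2 and S3 and S4 and S5 together: S1 ∪ S2 ∪ S3 ∪ S4 ∪ S5 = {N1, N2, N3, N4, N5, N6, N7, N8, N9, N10, N11, N12} — every element is covered.
No 4 of the 5 blocks cover everything (all 5 combinations miss at least one element), so 5 is optimal.

5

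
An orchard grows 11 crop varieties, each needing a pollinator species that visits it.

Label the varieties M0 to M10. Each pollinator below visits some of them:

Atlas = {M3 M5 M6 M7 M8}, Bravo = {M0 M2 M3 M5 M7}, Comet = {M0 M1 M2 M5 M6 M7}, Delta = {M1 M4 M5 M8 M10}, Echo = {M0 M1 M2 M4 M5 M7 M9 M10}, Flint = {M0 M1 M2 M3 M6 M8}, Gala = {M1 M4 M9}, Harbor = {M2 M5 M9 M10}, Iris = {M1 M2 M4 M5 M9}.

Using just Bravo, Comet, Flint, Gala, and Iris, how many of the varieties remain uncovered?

Union of Bravo, Comet, Flint, Gala, Iris = {M0, M1, M2, M3, M4, M5, M6, M7, M8, M9}.
Not covered: M10 — 1 variety.

1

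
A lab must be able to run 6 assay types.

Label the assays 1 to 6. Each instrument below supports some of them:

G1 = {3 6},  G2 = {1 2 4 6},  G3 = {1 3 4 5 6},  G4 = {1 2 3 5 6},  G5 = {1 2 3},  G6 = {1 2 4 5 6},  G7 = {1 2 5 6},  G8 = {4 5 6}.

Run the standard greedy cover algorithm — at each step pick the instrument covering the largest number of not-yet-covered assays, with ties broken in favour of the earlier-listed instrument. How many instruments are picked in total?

Greedy: pick G3 (covers 5 new) → pick G2 (covers 1 new). Total picks: 2.

2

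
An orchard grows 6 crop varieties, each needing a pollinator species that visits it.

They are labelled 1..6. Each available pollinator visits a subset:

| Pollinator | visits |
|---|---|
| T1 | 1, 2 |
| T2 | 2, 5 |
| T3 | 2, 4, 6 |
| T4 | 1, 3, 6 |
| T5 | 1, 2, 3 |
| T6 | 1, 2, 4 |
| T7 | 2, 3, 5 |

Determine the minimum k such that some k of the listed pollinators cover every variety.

Take {T1, T3, T7}. Their union is {1, 2, 3, 4, 5, 6}, which is all 6 varieties.
No 2 of the 7 pollinators cover everything (all 21 combinations miss at least one variety), so 3 is optimal.

3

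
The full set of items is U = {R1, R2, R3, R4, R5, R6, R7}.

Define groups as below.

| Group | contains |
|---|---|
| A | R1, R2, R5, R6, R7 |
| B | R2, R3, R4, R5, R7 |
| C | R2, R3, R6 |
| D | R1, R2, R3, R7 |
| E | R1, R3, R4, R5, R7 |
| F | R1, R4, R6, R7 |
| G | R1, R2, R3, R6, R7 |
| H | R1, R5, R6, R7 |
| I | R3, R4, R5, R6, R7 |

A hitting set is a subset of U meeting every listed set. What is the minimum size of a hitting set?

2

T = {R6, R7} meets every group (each contains at least one member of T), and |T| = 2.
No single item lies in every group, so at least 2 are needed and 2 is optimal.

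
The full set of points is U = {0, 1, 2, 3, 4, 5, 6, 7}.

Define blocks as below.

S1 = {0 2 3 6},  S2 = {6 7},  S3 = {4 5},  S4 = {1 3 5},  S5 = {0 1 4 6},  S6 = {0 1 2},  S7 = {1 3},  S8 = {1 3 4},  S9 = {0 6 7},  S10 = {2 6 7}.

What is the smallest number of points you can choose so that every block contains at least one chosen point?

Take H = {1, 4, 6}. Each listed block contains at least one of these, so H is a hitting set of size 3.
The blocks S3, S7, S9 are pairwise disjoint, so any hitting set needs a separate point for each — at least 3. Hence 3 is optimal.

3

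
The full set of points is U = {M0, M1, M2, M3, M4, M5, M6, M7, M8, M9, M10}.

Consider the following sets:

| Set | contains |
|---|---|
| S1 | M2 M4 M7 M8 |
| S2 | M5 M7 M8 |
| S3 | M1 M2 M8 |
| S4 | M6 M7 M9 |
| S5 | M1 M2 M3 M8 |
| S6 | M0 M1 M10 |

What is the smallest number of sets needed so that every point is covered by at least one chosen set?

5

Take {S1, S2, S4, S5, S6}. Their union is {M0, M1, M2, M3, M4, M5, M6, M7, M8, M9, M10}, which is all 11 points.
No 4 of the 6 sets cover everything (all 15 combinations miss at least one point), so 5 is optimal.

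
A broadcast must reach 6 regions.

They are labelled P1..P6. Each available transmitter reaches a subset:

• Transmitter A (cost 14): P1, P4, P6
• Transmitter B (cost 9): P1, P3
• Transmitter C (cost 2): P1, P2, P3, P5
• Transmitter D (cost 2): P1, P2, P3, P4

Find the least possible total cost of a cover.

A, C together cover every region (A ∪ C = {P1, P2, P3, P4, P5, P6}); total cost 14 + 2 = 16.
The greedy pick C, D, A costs 18; no covering selection beats 16.

16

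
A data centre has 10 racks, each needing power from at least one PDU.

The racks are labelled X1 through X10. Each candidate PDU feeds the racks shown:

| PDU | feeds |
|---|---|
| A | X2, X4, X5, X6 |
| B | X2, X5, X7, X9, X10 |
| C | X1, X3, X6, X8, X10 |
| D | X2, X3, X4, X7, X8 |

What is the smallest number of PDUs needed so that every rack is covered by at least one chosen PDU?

3

B and C and D together: B ∪ C ∪ D = {X1, X2, X3, X4, X5, X6, X7, X8, X9, X10} — every rack is covered.
Only C contains X1, so C is forced; the remaining 5 racks need at least 2 more PDUs (each remaining PDU adds at most 4) — so at least 3 PDUs are needed, and 3 is optimal.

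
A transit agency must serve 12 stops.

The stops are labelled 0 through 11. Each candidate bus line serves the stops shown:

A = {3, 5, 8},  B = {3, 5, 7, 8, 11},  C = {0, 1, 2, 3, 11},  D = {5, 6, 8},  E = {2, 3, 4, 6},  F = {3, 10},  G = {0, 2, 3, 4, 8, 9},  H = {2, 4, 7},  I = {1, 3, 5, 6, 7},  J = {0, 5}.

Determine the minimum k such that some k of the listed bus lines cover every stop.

4

C and F and G and I together: C ∪ F ∪ G ∪ I = {0, 1, 2, 3, 4, 5, 6, 7, 8, 9, 10, 11} — every stop is covered.
No 3 of the 10 bus lines cover everything (all 120 combinations miss at least one stop), so 4 is optimal.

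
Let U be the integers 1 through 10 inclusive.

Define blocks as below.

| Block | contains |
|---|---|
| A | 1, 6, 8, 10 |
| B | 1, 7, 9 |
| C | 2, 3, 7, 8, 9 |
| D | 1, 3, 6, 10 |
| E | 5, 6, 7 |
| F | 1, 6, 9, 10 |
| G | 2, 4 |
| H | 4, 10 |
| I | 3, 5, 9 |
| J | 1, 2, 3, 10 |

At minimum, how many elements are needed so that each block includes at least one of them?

Take T = {4, 6, 9, 10}. Each listed block contains at least one of these, so T is a hitting set of size 4.
No choice of 3 elements meets every block, so 4 is the minimum.

4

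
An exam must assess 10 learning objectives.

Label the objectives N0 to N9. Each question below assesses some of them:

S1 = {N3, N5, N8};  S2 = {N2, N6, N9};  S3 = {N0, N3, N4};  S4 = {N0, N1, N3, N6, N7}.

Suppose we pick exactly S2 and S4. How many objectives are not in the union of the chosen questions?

Union of S2, S4 = {N0, N1, N2, N3, N6, N7, N9}.
Not covered: N4, N5, N8 — 3 objectives.

3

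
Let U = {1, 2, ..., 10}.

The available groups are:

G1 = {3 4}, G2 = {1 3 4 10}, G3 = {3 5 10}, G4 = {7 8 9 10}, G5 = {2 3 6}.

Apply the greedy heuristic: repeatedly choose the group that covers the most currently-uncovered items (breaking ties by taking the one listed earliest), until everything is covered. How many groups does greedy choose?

Greedy: pick G2 (covers 4 new) → pick G4 (covers 3 new) → pick G5 (covers 2 new) → pick G3 (covers 1 new). Total picks: 4.

4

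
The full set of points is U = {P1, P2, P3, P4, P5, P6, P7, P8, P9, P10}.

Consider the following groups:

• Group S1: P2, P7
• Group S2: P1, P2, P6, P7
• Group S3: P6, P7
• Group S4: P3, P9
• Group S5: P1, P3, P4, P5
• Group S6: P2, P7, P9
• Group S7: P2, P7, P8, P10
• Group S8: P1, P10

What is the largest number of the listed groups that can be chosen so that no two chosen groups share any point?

3

S1, S4, S8 are pairwise disjoint (S1={P2,P7}; S4={P3,P9}; S8={P1,P10}).
Every remaining group overlaps one of these, and no 4 of the listed groups are pairwise disjoint, so 3 is the maximum.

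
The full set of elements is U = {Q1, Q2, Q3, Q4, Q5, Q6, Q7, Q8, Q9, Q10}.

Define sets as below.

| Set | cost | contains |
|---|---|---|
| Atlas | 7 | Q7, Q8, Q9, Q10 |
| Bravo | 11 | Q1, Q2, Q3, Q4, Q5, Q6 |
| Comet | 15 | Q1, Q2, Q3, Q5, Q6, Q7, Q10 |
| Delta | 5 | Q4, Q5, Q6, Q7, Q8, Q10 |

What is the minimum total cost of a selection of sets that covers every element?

18

Atlas, Bravo together cover every element (Atlas ∪ Bravo = {Q1, Q2, Q3, Q4, Q5, Q6, Q7, Q8, Q9, Q10}); total cost 7 + 11 = 18.
The greedy pick Delta, Bravo, Atlas costs 23; no covering selection beats 18.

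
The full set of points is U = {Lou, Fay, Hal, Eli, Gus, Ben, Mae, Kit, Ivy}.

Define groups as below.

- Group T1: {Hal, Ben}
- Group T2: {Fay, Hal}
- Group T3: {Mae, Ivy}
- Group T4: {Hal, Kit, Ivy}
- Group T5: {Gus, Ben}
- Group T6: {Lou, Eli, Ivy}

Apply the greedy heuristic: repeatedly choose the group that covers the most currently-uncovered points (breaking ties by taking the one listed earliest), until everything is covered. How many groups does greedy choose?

5

Greedy: pick T4 (covers 3 new) → pick T5 (covers 2 new) → pick T6 (covers 2 new) → pick T2 (covers 1 new) → pick T3 (covers 1 new). Total picks: 5.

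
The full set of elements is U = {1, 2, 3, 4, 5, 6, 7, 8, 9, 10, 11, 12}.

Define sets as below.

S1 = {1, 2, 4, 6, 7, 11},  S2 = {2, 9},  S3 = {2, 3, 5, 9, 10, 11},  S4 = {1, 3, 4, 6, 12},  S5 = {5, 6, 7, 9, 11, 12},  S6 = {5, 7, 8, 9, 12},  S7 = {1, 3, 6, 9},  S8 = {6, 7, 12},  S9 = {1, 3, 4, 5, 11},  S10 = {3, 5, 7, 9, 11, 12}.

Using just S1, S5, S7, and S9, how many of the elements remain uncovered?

2

Union of S1, S5, S7, S9 = {1, 2, 3, 4, 5, 6, 7, 9, 11, 12}.
Not covered: 8, 10 — 2 elements.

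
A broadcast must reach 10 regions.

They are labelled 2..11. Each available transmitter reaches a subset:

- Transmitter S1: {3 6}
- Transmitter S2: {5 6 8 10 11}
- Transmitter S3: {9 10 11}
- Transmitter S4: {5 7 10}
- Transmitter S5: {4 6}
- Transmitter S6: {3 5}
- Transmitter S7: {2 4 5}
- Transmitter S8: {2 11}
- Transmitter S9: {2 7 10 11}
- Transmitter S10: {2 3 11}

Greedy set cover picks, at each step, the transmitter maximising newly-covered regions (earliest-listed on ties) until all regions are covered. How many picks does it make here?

5

Greedy: pick S2 (covers 5 new) → pick S7 (covers 2 new) → pick S1 (covers 1 new) → pick S3 (covers 1 new) → pick S4 (covers 1 new). Total picks: 5.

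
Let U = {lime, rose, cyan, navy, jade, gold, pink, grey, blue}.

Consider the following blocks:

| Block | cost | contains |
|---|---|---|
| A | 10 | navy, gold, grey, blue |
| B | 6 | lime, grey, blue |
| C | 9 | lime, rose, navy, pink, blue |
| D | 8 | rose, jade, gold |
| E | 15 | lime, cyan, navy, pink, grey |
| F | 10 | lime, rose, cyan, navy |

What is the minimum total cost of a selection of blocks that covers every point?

B, D, E together cover every point (B ∪ D ∪ E = {lime, rose, cyan, navy, jade, gold, pink, grey, blue}); total cost 6 + 8 + 15 = 29.
The greedy pick C, D, B, F costs 33; no covering selection beats 29.

29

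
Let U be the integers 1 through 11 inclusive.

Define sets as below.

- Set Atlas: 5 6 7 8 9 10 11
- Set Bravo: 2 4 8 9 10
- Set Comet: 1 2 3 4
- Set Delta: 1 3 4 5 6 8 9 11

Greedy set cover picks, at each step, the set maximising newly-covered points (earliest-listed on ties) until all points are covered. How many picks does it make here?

3

Greedy: pick Delta (covers 8 new) → pick Atlas (covers 2 new) → pick Bravo (covers 1 new). Total picks: 3.
(The true minimum cover uses only 2 sets, so greedy is not optimal here.)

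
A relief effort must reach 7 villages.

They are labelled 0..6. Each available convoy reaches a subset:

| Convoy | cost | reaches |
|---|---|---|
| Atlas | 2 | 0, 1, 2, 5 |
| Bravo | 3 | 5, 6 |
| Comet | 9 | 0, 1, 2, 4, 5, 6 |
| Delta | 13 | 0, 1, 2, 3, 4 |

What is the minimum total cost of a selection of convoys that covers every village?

Bravo, Delta together cover every village (Bravo ∪ Delta = {0, 1, 2, 3, 4, 5, 6}); total cost 3 + 13 = 16.
The greedy pick Atlas, Bravo, Delta costs 18; no covering selection beats 16.

16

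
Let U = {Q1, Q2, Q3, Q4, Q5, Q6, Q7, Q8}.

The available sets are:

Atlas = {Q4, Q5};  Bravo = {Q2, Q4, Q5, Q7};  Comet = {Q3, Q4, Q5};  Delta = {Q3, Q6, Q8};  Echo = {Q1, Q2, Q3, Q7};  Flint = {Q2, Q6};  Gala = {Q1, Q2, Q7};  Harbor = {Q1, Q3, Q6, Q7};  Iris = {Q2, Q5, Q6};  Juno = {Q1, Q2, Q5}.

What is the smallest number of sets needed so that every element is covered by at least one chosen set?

Atlas and Delta and Gala together: Atlas ∪ Delta ∪ Gala = {Q1, Q2, Q3, Q4, Q5, Q6, Q7, Q8} — every element is covered.
Only Delta contains Q8, so Delta is forced; the remaining 5 elements need at least 2 more sets (each remaining set adds at most 4) — so at least 3 sets are needed, and 3 is optimal.

3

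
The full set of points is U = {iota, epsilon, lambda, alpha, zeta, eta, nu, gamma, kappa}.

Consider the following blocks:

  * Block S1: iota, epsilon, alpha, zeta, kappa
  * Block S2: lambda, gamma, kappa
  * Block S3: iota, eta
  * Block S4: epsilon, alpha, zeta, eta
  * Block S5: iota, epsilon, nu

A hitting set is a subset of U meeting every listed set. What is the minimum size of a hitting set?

3

Take H = {iota, lambda, zeta}. Each listed block contains at least one of these, so H is a hitting set of size 3.
No choice of 2 points meets every block, so 3 is the minimum.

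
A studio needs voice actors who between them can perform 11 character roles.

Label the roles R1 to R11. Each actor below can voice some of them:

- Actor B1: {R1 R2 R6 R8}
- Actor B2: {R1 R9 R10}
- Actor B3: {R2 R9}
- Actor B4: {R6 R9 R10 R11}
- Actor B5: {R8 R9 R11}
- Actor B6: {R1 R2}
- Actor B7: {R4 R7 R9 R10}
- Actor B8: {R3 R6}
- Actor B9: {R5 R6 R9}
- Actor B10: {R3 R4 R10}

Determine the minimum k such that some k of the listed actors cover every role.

5

B1 and B5 and B7 and B8 and B9 together: B1 ∪ B5 ∪ B7 ∪ B8 ∪ B9 = {R1, R2, R3, R4, R5, R6, R7, R8, R9, R10, R11} — every role is covered.
No 4 of the 10 actors cover everything (all 210 combinations miss at least one role), so 5 is optimal.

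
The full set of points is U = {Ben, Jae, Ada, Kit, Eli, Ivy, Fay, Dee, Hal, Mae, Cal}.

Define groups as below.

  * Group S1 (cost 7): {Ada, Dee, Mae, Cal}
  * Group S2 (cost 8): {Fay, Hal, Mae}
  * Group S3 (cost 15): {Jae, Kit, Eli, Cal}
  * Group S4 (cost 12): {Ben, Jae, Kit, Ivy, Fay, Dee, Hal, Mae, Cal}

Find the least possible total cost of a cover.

S1, S3, S4 together cover every point (S1 ∪ S3 ∪ S4 = {Ben, Jae, Ada, Kit, Eli, Ivy, Fay, Dee, Hal, Mae, Cal}); total cost 7 + 15 + 12 = 34.
No covering selection has total cost below 34.

34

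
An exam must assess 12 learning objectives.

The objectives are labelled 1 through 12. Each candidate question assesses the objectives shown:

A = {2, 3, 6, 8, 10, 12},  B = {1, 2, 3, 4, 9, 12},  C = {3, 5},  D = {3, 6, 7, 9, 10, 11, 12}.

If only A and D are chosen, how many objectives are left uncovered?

3

Union of A, D = {2, 3, 6, 7, 8, 9, 10, 11, 12}.
Not covered: 1, 4, 5 — 3 objectives.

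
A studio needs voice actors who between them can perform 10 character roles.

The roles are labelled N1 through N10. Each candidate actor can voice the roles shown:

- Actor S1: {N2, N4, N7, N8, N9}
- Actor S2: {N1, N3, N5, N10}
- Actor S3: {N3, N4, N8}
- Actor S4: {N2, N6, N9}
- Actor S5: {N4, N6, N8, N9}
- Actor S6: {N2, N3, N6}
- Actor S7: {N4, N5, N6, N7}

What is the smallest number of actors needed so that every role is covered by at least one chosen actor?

S1 and S2 and S7 together: S1 ∪ S2 ∪ S7 = {N1, N2, N3, N4, N5, N6, N7, N8, N9, N10} — every role is covered.
Only S2 contains N1, so S2 is forced; the remaining 6 roles need at least 2 more actors (each remaining actor adds at most 5) — so at least 3 actors are needed, and 3 is optimal.

3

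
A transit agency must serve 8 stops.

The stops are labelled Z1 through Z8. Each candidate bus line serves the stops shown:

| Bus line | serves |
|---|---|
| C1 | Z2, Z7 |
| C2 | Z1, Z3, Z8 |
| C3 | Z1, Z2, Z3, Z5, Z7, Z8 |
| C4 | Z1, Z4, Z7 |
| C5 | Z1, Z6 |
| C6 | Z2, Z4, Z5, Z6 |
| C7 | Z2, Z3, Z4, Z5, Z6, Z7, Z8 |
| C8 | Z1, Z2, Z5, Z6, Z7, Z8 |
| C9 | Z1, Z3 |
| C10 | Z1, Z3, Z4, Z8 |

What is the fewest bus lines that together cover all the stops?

Take {C7, C8}. Their union is {Z1, Z2, Z3, Z4, Z5, Z6, Z7, Z8}, which is all 8 stops.
No single bus line has all 8 stops (the largest, C7, has 7), so 2 is optimal.

2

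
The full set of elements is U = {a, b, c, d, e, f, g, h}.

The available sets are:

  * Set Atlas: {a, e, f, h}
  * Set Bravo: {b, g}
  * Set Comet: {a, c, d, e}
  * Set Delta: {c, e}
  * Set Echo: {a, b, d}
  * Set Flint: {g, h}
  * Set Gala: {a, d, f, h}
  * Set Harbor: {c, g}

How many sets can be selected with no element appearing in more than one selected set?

3

Delta, Echo, Flint are pairwise disjoint (Delta={c,e}; Echo={a,b,d}; Flint={g,h}).
Every remaining set overlaps one of these, and no 4 of the listed sets are pairwise disjoint, so 3 is the maximum.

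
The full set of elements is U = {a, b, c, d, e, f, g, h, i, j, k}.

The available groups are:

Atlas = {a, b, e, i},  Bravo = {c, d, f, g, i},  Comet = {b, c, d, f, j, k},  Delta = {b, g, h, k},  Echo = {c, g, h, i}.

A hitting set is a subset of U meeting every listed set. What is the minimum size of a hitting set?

2

Take T = {i, k}. Each listed group contains at least one of these, so T is a hitting set of size 2.
No single element lies in every group, so at least 2 are needed and 2 is optimal.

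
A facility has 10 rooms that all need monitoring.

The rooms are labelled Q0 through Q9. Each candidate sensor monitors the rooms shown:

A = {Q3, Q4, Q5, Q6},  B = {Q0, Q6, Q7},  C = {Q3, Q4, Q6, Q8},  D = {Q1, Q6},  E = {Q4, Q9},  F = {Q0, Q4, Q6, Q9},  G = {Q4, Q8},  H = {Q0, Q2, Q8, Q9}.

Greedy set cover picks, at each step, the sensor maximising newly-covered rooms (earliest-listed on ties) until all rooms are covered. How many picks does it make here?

Greedy: pick A (covers 4 new) → pick H (covers 4 new) → pick B (covers 1 new) → pick D (covers 1 new). Total picks: 4.

4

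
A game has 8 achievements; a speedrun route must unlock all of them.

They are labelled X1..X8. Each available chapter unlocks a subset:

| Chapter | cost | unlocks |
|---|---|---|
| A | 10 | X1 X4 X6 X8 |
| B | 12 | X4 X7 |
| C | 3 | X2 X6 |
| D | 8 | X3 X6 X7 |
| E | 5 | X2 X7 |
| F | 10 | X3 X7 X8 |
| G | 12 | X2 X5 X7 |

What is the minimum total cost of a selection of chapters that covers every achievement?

30

A, D, G together cover every achievement (A ∪ D ∪ G = {X1, X2, X3, X4, X5, X6, X7, X8}); total cost 10 + 8 + 12 = 30.
The greedy pick C, A, D, G costs 33; no covering selection beats 30.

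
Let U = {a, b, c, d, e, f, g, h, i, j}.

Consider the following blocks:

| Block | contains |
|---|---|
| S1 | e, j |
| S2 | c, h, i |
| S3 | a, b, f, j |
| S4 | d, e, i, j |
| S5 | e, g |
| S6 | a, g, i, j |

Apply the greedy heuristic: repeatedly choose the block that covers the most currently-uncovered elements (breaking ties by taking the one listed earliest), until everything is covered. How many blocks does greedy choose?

Greedy: pick S3 (covers 4 new) → pick S2 (covers 3 new) → pick S4 (covers 2 new) → pick S5 (covers 1 new). Total picks: 4.

4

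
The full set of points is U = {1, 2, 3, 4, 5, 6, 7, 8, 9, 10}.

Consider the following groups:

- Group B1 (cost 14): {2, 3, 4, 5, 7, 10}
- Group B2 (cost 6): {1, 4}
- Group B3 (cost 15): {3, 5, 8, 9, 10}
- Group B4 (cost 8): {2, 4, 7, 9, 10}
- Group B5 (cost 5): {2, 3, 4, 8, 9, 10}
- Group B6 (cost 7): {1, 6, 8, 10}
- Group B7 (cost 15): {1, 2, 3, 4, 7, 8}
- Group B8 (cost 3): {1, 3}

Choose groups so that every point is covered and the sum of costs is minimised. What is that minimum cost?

B1, B5, B6 together cover every point (B1 ∪ B5 ∪ B6 = {1, 2, 3, 4, 5, 6, 7, 8, 9, 10}); total cost 14 + 5 + 7 = 26.
The greedy pick B5, B8, B1, B6 costs 29; no covering selection beats 26.

26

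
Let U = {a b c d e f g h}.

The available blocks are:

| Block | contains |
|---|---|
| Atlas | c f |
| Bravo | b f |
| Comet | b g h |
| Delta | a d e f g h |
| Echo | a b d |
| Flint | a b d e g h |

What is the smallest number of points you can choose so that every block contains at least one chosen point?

2

Take T = {b, f}. Each listed block contains at least one of these, so T is a hitting set of size 2.
The blocks Atlas, Echo are pairwise disjoint, so any hitting set needs a separate point for each — at least 2. Hence 2 is optimal.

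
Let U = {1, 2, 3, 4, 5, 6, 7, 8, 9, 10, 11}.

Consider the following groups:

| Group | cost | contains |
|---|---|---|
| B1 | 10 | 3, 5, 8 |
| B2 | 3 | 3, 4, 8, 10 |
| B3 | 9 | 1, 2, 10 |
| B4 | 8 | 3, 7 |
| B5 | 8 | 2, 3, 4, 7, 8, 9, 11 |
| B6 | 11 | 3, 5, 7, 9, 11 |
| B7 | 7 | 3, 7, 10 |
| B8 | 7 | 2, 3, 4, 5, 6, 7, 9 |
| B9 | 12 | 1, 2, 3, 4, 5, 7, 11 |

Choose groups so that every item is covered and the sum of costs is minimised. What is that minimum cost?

B2, B8, B9 together cover every item (B2 ∪ B8 ∪ B9 = {1, 2, 3, 4, 5, 6, 7, 8, 9, 10, 11}); total cost 3 + 7 + 12 = 22.
No covering selection has total cost below 22.

22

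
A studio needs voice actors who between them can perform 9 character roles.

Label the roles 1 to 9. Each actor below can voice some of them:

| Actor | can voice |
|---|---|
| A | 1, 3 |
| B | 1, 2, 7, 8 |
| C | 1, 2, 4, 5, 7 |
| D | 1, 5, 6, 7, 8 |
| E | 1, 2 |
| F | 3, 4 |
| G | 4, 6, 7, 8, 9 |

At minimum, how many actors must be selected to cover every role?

C and F and G together: C ∪ F ∪ G = {1, 2, 3, 4, 5, 6, 7, 8, 9} — every role is covered.
Only G contains 9, so G is forced; the remaining 4 roles need at least 2 more actors (each remaining actor adds at most 3) — so at least 3 actors are needed, and 3 is optimal.

3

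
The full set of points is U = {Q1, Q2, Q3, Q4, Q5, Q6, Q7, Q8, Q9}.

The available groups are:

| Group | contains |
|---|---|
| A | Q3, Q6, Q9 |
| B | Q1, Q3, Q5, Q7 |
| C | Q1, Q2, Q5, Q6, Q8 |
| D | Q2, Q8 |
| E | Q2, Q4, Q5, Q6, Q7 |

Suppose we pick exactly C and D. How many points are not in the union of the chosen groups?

4

Union of C, D = {Q1, Q2, Q5, Q6, Q8}.
Not covered: Q3, Q4, Q7, Q9 — 4 points.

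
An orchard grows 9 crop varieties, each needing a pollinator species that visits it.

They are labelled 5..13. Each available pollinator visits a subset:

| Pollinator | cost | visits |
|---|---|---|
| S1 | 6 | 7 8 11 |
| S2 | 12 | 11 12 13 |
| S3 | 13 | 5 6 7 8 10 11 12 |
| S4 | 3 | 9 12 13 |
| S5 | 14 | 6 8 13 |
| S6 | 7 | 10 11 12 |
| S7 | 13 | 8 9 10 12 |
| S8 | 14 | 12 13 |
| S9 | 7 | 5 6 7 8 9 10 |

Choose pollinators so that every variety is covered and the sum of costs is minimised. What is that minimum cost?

16

S3, S4 together cover every variety (S3 ∪ S4 = {5, 6, 7, 8, 9, 10, 11, 12, 13}); total cost 13 + 3 = 16.
No covering selection has total cost below 16.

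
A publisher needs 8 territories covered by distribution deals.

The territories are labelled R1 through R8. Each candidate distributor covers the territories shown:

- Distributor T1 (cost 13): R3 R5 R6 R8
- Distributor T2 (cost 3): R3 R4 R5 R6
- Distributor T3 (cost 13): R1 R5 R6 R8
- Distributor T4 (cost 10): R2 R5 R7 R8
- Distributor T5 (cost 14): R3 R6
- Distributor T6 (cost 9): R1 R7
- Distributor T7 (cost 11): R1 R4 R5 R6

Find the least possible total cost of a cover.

T2, T4, T6 together cover every territory (T2 ∪ T4 ∪ T6 = {R1, R2, R3, R4, R5, R6, R7, R8}); total cost 3 + 10 + 9 = 22.
No covering selection has total cost below 22.

22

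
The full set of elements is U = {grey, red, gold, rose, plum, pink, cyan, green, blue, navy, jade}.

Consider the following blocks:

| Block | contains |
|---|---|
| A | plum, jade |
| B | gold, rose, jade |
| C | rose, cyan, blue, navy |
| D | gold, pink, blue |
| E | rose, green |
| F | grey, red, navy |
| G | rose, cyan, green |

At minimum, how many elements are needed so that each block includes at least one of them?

Take H = {grey, rose, plum, blue}. Each listed block contains at least one of these, so H is a hitting set of size 4.
The blocks A, D, E, F are pairwise disjoint, so any hitting set needs a separate element for each — at least 4. Hence 4 is optimal.

4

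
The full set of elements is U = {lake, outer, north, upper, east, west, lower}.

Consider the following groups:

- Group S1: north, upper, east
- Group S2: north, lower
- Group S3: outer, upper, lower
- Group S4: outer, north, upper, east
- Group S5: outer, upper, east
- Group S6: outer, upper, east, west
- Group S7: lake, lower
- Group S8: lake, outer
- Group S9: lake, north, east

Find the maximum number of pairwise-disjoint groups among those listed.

S6, S7 are pairwise disjoint (S6={outer,upper,east,west}; S7={lake,lower}).
Every remaining group overlaps one of these, and no 3 of the listed groups are pairwise disjoint, so 2 is the maximum.

2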